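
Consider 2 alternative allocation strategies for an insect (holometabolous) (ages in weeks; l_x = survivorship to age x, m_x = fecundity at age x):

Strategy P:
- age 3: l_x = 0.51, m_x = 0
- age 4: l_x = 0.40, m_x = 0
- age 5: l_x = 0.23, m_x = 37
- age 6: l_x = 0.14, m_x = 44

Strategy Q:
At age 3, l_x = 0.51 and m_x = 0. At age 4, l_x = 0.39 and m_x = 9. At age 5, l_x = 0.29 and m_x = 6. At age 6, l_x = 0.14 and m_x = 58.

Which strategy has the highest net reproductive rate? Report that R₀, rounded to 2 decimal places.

14.67

Strategy P: R₀ = 0.51×0 + 0.40×0 + 0.23×37 + 0.14×44 = 14.6700
Strategy Q: R₀ = 0.51×0 + 0.39×9 + 0.29×6 + 0.14×58 = 13.3700
Highest R₀: strategy P with 14.6700.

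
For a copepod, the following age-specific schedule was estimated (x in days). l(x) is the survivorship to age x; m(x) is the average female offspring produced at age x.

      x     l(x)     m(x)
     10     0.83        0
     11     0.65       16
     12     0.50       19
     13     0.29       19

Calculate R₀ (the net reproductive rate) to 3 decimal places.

R₀ = Σ l(x) m(x):
  age 10: 0.83 × 0 = 0.0000
  age 11: 0.65 × 16 = 10.4000
  age 12: 0.50 × 19 = 9.5000
  age 13: 0.29 × 19 = 5.5100
R₀ = 0.0000 + 10.4000 + 9.5000 + 5.5100 = 25.4100

25.410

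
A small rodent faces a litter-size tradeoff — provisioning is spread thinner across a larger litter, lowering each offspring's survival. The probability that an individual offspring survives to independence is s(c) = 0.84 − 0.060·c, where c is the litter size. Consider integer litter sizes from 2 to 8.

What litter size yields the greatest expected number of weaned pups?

7

Expected weaned pups = c × s(c):
  c=2: 2 × 0.720 = 1.440
  c=3: 3 × 0.660 = 1.980
  c=4: 4 × 0.600 = 2.400
  c=5: 5 × 0.540 = 2.700
  c=6: 6 × 0.480 = 2.880
  c=7: 7 × 0.420 = 2.940
  c=8: 8 × 0.360 = 2.880
Maximum at c = 7 (2.940 weaned pups).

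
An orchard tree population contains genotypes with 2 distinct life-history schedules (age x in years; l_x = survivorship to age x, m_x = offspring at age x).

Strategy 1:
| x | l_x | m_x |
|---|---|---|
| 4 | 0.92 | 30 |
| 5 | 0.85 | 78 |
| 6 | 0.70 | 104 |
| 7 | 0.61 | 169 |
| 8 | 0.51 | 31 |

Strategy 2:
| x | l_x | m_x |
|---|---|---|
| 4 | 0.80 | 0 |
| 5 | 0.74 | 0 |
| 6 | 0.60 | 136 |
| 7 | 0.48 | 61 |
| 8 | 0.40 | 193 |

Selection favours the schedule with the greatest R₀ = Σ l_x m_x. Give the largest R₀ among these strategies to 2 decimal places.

285.60

Strategy 1: R₀ = 0.92×30 + 0.85×78 + 0.70×104 + 0.61×169 + 0.51×31 = 285.6000
Strategy 2: R₀ = 0.80×0 + 0.74×0 + 0.60×136 + 0.48×61 + 0.40×193 = 188.0800
Highest R₀: strategy 1 with 285.6000.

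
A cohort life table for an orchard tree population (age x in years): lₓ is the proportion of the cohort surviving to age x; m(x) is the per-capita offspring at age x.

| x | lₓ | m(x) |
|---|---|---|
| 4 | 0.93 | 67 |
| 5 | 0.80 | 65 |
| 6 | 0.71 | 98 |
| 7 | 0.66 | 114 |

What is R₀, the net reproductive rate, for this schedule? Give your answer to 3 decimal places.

259.130

R₀ = Σ lₓ m(x):
  age 4: 0.93 × 67 = 62.3100
  age 5: 0.80 × 65 = 52.0000
  age 6: 0.71 × 98 = 69.5800
  age 7: 0.66 × 114 = 75.2400
R₀ = 62.3100 + 52.0000 + 69.5800 + 75.2400 = 259.1300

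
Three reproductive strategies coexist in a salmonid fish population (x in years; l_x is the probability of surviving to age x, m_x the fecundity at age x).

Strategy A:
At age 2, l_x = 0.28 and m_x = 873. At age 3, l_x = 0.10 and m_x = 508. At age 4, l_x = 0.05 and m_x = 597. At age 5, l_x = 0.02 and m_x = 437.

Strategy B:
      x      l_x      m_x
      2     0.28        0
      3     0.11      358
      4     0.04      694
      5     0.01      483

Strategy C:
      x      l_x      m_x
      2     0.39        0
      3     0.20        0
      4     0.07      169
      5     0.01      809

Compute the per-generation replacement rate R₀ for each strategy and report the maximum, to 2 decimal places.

333.83

Strategy A: R₀ = 0.28×873 + 0.10×508 + 0.05×597 + 0.02×437 = 333.8300
Strategy B: R₀ = 0.28×0 + 0.11×358 + 0.04×694 + 0.01×483 = 71.9700
Strategy C: R₀ = 0.39×0 + 0.20×0 + 0.07×169 + 0.01×809 = 19.9200
Highest R₀: strategy A with 333.8300.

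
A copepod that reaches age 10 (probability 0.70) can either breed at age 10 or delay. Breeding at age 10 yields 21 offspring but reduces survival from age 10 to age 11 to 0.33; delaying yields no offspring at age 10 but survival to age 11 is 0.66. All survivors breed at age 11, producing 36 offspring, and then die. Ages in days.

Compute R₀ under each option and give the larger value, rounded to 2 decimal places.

breed at age 10: R₀ = 0.70 × (21 + 0.33 × 36) = 0.70 × 32.8800 = 23.0160
delay to age 11: R₀ = 0.70 × (0.66 × 36) = 0.70 × 23.7600 = 16.6320
Higher: breed at age 10 (23.0160).

23.02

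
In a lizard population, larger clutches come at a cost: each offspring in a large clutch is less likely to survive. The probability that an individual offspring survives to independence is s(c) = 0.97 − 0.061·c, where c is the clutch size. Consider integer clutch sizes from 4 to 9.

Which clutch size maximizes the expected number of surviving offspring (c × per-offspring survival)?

Expected surviving offspring = c × s(c):
  c=4: 4 × 0.726 = 2.904
  c=5: 5 × 0.665 = 3.325
  c=6: 6 × 0.604 = 3.624
  c=7: 7 × 0.543 = 3.801
  c=8: 8 × 0.482 = 3.856
  c=9: 9 × 0.421 = 3.789
Maximum at c = 8 (3.856 surviving offspring).

8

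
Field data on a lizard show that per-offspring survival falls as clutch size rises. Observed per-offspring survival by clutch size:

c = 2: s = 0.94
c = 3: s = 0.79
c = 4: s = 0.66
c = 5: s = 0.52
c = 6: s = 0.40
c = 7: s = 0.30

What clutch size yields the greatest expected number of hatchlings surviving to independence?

Expected hatchlings surviving to independence = c × s(c):
  c=2: 2 × 0.94 = 1.880
  c=3: 3 × 0.79 = 2.370
  c=4: 4 × 0.66 = 2.640
  c=5: 5 × 0.52 = 2.600
  c=6: 6 × 0.40 = 2.400
  c=7: 7 × 0.30 = 2.100
Maximum at c = 4 (2.640 hatchlings surviving to independence).

4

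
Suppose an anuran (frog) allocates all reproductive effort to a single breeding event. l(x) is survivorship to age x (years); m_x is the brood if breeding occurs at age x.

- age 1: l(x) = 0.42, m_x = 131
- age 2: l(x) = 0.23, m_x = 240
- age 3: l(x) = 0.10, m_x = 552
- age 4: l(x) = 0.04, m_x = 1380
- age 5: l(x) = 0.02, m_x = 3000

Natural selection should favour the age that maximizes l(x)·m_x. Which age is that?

Expected offspring if breeding at age x = l(x) × m_x:
  age 1: 0.42 × 131 = 55.020
  age 2: 0.23 × 240 = 55.200
  age 3: 0.10 × 552 = 55.200
  age 4: 0.04 × 1380 = 55.200
  age 5: 0.02 × 3000 = 60.000
Maximum at age 5 (60.000).

5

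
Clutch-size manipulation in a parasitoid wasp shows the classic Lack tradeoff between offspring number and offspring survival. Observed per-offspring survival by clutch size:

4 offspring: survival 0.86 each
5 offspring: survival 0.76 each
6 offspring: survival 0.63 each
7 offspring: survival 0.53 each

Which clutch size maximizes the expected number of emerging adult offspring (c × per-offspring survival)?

5

Expected emerging adult offspring = c × s(c):
  c=4: 4 × 0.86 = 3.440
  c=5: 5 × 0.76 = 3.800
  c=6: 6 × 0.63 = 3.780
  c=7: 7 × 0.53 = 3.710
Maximum at c = 5 (3.800 emerging adult offspring).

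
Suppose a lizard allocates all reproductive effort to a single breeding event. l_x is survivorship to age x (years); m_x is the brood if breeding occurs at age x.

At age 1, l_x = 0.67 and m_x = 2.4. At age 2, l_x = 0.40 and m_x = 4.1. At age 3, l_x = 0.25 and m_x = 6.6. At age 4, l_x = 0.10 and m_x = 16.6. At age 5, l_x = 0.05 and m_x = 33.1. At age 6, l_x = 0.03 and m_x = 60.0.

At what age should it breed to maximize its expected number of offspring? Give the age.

6

Expected offspring if breeding at age x = l_x × m_x:
  age 1: 0.67 × 2.4 = 1.608
  age 2: 0.40 × 4.1 = 1.640
  age 3: 0.25 × 6.6 = 1.650
  age 4: 0.10 × 16.6 = 1.660
  age 5: 0.05 × 33.1 = 1.655
  age 6: 0.03 × 60.0 = 1.800
Maximum at age 6 (1.800).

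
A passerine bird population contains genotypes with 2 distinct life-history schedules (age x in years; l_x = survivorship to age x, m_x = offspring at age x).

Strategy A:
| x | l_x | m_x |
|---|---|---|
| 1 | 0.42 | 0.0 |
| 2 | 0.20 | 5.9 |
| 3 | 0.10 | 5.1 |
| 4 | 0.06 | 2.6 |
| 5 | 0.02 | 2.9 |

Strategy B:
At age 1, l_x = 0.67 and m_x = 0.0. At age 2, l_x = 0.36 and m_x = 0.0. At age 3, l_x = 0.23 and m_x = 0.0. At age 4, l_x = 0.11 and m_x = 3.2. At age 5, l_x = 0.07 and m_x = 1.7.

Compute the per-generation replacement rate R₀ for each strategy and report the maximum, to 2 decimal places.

Strategy A: R₀ = 0.42×0.0 + 0.20×5.9 + 0.10×5.1 + 0.06×2.6 + 0.02×2.9 = 1.9040
Strategy B: R₀ = 0.67×0.0 + 0.36×0.0 + 0.23×0.0 + 0.11×3.2 + 0.07×1.7 = 0.4710
Highest R₀: strategy A with 1.9040.

1.90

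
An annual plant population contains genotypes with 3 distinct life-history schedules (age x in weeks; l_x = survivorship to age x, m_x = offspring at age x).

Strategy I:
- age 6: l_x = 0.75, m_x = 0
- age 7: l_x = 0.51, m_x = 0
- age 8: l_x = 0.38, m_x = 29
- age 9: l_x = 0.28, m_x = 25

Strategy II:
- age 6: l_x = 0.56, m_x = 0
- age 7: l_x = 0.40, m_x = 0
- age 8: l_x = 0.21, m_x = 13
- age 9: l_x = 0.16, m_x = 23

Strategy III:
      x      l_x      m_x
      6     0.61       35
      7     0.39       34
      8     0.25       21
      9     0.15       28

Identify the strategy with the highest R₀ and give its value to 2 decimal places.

Strategy I: R₀ = 0.75×0 + 0.51×0 + 0.38×29 + 0.28×25 = 18.0200
Strategy II: R₀ = 0.56×0 + 0.40×0 + 0.21×13 + 0.16×23 = 6.4100
Strategy III: R₀ = 0.61×35 + 0.39×34 + 0.25×21 + 0.15×28 = 44.0600
Highest R₀: strategy III with 44.0600.

44.06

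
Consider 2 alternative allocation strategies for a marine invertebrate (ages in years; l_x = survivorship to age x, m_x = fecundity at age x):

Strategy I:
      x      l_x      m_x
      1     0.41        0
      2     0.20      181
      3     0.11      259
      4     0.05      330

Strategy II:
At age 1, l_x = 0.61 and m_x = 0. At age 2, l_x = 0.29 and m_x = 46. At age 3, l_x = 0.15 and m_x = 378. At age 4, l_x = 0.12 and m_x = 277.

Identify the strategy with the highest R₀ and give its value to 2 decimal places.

103.28

Strategy I: R₀ = 0.41×0 + 0.20×181 + 0.11×259 + 0.05×330 = 81.1900
Strategy II: R₀ = 0.61×0 + 0.29×46 + 0.15×378 + 0.12×277 = 103.2800
Highest R₀: strategy II with 103.2800.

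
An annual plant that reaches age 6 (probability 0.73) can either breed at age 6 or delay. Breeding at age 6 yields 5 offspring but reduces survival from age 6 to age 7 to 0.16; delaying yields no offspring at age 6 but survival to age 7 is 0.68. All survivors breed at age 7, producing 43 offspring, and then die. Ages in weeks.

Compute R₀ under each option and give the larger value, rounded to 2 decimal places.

breed at age 6: R₀ = 0.73 × (5 + 0.16 × 43) = 0.73 × 11.8800 = 8.6724
delay to age 7: R₀ = 0.73 × (0.68 × 43) = 0.73 × 29.2400 = 21.3452
Higher: delay to age 7 (21.3452).

21.35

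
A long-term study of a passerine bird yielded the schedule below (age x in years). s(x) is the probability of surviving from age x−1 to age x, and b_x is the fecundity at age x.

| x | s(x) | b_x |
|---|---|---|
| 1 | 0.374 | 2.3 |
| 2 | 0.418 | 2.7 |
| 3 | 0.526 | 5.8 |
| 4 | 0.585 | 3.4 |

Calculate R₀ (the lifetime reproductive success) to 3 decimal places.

Survivorship from birth: l_x = s_1·s_2·…·s_x.
  l_1 = 0.37400
  l_2 = 0.15633
  l_3 = 0.08223
  l_4 = 0.04810
R₀ = Σ l_x b_x:
  age 1: 0.37400 × 2.3 = 0.8602
  age 2: 0.15633 × 2.7 = 0.4221
  age 3: 0.08223 × 5.8 = 0.4769
  age 4: 0.04810 × 3.4 = 0.1635
R₀ = 0.8602 + 0.4221 + 0.4769 + 0.1635 = 1.9228

1.923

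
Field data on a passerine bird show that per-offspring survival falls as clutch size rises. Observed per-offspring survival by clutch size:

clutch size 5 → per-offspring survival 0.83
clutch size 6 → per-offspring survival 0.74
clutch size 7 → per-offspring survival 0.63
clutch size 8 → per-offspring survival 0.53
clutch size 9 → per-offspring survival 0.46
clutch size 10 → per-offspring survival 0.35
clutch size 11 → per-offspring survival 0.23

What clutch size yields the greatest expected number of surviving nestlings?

Expected surviving nestlings = c × s(c):
  c=5: 5 × 0.83 = 4.150
  c=6: 6 × 0.74 = 4.440
  c=7: 7 × 0.63 = 4.410
  c=8: 8 × 0.53 = 4.240
  c=9: 9 × 0.46 = 4.140
  c=10: 10 × 0.35 = 3.500
  c=11: 11 × 0.23 = 2.530
Maximum at c = 6 (4.440 surviving nestlings).

6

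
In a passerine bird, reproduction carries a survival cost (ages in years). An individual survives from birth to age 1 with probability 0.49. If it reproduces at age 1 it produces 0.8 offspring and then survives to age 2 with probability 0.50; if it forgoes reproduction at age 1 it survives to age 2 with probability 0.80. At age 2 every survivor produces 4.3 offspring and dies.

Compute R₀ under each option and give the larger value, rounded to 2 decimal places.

1.69

breed at age 1: R₀ = 0.49 × (0.8 + 0.50 × 4.3) = 0.49 × 2.9500 = 1.4455
delay to age 2: R₀ = 0.49 × (0.80 × 4.3) = 0.49 × 3.4400 = 1.6856
Higher: delay to age 2 (1.6856).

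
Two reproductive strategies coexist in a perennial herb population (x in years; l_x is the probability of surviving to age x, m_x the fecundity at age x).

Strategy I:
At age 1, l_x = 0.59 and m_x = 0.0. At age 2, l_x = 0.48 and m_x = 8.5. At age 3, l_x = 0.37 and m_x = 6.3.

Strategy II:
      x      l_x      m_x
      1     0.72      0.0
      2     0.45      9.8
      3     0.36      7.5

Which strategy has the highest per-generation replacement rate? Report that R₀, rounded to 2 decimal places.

7.11

Strategy I: R₀ = 0.59×0.0 + 0.48×8.5 + 0.37×6.3 = 6.4110
Strategy II: R₀ = 0.72×0.0 + 0.45×9.8 + 0.36×7.5 = 7.1100
Highest R₀: strategy II with 7.1100.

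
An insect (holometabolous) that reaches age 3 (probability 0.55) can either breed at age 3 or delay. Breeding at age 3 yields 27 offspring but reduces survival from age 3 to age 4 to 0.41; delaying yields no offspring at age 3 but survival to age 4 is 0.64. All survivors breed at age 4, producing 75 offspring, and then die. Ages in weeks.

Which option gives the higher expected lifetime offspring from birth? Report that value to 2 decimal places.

breed at age 3: R₀ = 0.55 × (27 + 0.41 × 75) = 0.55 × 57.7500 = 31.7625
delay to age 4: R₀ = 0.55 × (0.64 × 75) = 0.55 × 48.0000 = 26.4000
Higher: breed at age 3 (31.7625).

31.76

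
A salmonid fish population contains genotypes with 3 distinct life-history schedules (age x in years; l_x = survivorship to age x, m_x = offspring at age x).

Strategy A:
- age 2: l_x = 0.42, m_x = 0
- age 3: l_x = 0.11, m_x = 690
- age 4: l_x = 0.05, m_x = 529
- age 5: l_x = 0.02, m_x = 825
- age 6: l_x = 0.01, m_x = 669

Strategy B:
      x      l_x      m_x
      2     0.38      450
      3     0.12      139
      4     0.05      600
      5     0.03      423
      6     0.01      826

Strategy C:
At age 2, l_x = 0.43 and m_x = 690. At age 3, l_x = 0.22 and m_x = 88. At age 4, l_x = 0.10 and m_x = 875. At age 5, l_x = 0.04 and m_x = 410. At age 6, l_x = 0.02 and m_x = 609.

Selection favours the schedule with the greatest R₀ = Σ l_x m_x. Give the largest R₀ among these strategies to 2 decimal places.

432.14

Strategy A: R₀ = 0.42×0 + 0.11×690 + 0.05×529 + 0.02×825 + 0.01×669 = 125.5400
Strategy B: R₀ = 0.38×450 + 0.12×139 + 0.05×600 + 0.03×423 + 0.01×826 = 238.6300
Strategy C: R₀ = 0.43×690 + 0.22×88 + 0.10×875 + 0.04×410 + 0.02×609 = 432.1400
Highest R₀: strategy C with 432.1400.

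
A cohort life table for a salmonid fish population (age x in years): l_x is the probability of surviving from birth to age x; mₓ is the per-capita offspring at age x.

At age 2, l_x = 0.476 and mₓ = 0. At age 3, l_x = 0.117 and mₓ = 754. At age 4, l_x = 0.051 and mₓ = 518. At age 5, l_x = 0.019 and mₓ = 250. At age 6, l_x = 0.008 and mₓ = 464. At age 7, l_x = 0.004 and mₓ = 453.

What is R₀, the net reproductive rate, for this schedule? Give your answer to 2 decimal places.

R₀ = Σ l_x mₓ:
  age 2: 0.476 × 0 = 0.0000
  age 3: 0.117 × 754 = 88.2180
  age 4: 0.051 × 518 = 26.4180
  age 5: 0.019 × 250 = 4.7500
  age 6: 0.008 × 464 = 3.7120
  age 7: 0.004 × 453 = 1.8120
R₀ = 0.0000 + 88.2180 + 26.4180 + 4.7500 + 3.7120 + 1.8120 = 124.9100

124.91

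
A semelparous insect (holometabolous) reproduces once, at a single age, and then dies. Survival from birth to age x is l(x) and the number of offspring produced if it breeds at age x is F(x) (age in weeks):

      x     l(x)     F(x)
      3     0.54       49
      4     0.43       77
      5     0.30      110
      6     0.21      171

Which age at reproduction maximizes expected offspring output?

Expected offspring if breeding at age x = l(x) × F(x):
  age 3: 0.54 × 49 = 26.460
  age 4: 0.43 × 77 = 33.110
  age 5: 0.30 × 110 = 33.000
  age 6: 0.21 × 171 = 35.910
Maximum at age 6 (35.910).

6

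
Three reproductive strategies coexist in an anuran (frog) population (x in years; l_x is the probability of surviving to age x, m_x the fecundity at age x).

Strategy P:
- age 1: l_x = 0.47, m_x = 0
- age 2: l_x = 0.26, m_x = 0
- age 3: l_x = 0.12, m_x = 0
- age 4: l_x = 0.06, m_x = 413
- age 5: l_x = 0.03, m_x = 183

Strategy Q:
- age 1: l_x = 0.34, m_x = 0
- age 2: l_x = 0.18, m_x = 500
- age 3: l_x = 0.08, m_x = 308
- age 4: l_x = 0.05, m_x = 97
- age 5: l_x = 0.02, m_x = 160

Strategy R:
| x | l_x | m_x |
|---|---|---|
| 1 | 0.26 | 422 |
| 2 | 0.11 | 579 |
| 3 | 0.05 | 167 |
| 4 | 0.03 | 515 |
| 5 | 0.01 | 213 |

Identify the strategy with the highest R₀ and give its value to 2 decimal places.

Strategy P: R₀ = 0.47×0 + 0.26×0 + 0.12×0 + 0.06×413 + 0.03×183 = 30.2700
Strategy Q: R₀ = 0.34×0 + 0.18×500 + 0.08×308 + 0.05×97 + 0.02×160 = 122.6900
Strategy R: R₀ = 0.26×422 + 0.11×579 + 0.05×167 + 0.03×515 + 0.01×213 = 199.3400
Highest R₀: strategy R with 199.3400.

199.34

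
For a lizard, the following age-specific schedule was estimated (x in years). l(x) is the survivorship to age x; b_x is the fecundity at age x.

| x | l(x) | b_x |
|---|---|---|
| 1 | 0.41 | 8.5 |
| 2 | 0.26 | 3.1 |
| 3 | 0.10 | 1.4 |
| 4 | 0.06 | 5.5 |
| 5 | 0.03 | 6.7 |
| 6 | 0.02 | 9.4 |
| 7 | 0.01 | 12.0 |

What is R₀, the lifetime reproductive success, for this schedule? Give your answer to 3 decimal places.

5.270

R₀ = Σ l(x) b_x:
  age 1: 0.41 × 8.5 = 3.4850
  age 2: 0.26 × 3.1 = 0.8060
  age 3: 0.10 × 1.4 = 0.1400
  age 4: 0.06 × 5.5 = 0.3300
  age 5: 0.03 × 6.7 = 0.2010
  age 6: 0.02 × 9.4 = 0.1880
  age 7: 0.01 × 12.0 = 0.1200
R₀ = 3.4850 + 0.8060 + 0.1400 + 0.3300 + 0.2010 + 0.1880 + 0.1200 = 5.2700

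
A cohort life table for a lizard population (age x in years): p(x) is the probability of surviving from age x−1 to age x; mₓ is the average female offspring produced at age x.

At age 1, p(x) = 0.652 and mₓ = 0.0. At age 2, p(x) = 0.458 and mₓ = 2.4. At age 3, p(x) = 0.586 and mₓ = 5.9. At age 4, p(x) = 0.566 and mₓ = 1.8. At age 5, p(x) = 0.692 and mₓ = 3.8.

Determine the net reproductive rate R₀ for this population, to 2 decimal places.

Survivorship from birth: l_x = p_1·p_2·…·p_x.
  l_1 = 0.65200
  l_2 = 0.29862
  l_3 = 0.17499
  l_4 = 0.09904
  l_5 = 0.06854
R₀ = Σ l_x mₓ:
  age 1: 0.65200 × 0.0 = 0.0000
  age 2: 0.29862 × 2.4 = 0.7167
  age 3: 0.17499 × 5.9 = 1.0324
  age 4: 0.09904 × 1.8 = 0.1783
  age 5: 0.06854 × 3.8 = 0.2605
R₀ = 0.0000 + 0.7167 + 1.0324 + 0.1783 + 0.2605 = 2.1879

2.19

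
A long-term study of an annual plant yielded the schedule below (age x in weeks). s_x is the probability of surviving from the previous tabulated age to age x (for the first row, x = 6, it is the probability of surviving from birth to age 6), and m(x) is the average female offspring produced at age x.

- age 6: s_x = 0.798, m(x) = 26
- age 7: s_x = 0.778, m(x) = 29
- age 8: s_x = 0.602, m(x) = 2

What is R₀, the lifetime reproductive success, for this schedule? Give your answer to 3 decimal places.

Survivorship from birth: l_x = s_6·s_7·…·s_x.
  l_6 = 0.79800
  l_7 = 0.62084
  l_8 = 0.37375
R₀ = Σ l_x m(x):
  age 6: 0.79800 × 26 = 20.7480
  age 7: 0.62084 × 29 = 18.0044
  age 8: 0.37375 × 2 = 0.7475
R₀ = 20.7480 + 18.0044 + 0.7475 = 39.4999

39.500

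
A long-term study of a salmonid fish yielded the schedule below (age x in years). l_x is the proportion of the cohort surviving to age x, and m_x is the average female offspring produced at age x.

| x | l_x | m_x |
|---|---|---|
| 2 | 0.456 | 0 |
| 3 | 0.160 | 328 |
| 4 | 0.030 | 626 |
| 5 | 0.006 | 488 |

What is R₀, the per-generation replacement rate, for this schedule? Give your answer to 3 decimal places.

74.188

R₀ = Σ l_x m_x:
  age 2: 0.456 × 0 = 0.0000
  age 3: 0.160 × 328 = 52.4800
  age 4: 0.030 × 626 = 18.7800
  age 5: 0.006 × 488 = 2.9280
R₀ = 0.0000 + 52.4800 + 18.7800 + 2.9280 = 74.1880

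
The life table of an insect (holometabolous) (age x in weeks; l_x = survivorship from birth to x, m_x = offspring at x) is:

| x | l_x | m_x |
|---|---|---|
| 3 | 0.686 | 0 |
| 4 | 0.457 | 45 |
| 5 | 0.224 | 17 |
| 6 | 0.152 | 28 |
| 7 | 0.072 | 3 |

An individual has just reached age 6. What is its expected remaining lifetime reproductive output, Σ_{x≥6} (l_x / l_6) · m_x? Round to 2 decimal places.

l_6 = 0.152. Conditional survival from age 6 to x is l_x / l_6.
  x=6: (0.152/0.152) × 28 = 28.0000
  x=7: (0.072/0.152) × 3 = 1.4211
Sum = 28.0000 + 1.4211 = 29.4211

29.42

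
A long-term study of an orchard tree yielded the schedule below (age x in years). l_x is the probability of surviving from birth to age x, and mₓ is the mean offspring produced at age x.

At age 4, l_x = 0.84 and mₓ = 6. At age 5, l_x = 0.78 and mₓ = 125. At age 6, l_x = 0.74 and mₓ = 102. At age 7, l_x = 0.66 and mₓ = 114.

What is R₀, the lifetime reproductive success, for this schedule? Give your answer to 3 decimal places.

R₀ = Σ l_x mₓ:
  age 4: 0.84 × 6 = 5.0400
  age 5: 0.78 × 125 = 97.5000
  age 6: 0.74 × 102 = 75.4800
  age 7: 0.66 × 114 = 75.2400
R₀ = 5.0400 + 97.5000 + 75.4800 + 75.2400 = 253.2600

253.260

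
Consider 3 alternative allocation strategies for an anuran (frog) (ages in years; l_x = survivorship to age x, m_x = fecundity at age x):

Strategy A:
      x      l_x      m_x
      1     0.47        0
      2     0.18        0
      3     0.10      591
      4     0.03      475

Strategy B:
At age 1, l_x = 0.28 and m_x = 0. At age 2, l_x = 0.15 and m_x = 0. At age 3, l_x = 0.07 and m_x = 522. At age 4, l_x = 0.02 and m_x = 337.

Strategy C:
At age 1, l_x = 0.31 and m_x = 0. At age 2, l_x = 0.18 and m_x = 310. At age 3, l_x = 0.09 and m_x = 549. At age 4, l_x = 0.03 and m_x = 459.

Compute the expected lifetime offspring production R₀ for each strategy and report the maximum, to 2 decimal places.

118.98

Strategy A: R₀ = 0.47×0 + 0.18×0 + 0.10×591 + 0.03×475 = 73.3500
Strategy B: R₀ = 0.28×0 + 0.15×0 + 0.07×522 + 0.02×337 = 43.2800
Strategy C: R₀ = 0.31×0 + 0.18×310 + 0.09×549 + 0.03×459 = 118.9800
Highest R₀: strategy C with 118.9800.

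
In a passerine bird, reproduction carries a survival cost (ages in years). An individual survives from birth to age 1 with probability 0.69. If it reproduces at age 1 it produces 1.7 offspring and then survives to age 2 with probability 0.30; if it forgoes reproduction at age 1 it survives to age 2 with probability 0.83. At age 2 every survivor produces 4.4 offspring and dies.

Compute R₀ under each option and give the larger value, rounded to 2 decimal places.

2.52

breed at age 1: R₀ = 0.69 × (1.7 + 0.30 × 4.4) = 0.69 × 3.0200 = 2.0838
delay to age 2: R₀ = 0.69 × (0.83 × 4.4) = 0.69 × 3.6520 = 2.5199
Higher: delay to age 2 (2.5199).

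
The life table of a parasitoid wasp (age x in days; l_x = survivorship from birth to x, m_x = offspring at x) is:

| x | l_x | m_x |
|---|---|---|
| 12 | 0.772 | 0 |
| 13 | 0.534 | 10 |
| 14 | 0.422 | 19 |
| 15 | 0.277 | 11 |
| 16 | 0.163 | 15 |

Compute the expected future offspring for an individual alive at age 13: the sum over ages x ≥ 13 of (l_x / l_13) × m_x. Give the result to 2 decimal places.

l_13 = 0.534. Conditional survival from age 13 to x is l_x / l_13.
  x=13: (0.534/0.534) × 10 = 10.0000
  x=14: (0.422/0.534) × 19 = 15.0150
  x=15: (0.277/0.534) × 11 = 5.7060
  x=16: (0.163/0.534) × 15 = 4.5787
Sum = 10.0000 + 15.0150 + 5.7060 + 4.5787 = 35.2996

35.30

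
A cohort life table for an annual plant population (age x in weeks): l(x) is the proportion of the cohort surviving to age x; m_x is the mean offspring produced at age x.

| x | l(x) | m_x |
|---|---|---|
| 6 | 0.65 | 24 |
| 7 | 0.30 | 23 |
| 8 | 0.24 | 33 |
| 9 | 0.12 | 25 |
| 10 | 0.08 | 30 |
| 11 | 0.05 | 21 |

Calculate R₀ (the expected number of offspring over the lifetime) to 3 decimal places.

R₀ = Σ l(x) m_x:
  age 6: 0.65 × 24 = 15.6000
  age 7: 0.30 × 23 = 6.9000
  age 8: 0.24 × 33 = 7.9200
  age 9: 0.12 × 25 = 3.0000
  age 10: 0.08 × 30 = 2.4000
  age 11: 0.05 × 21 = 1.0500
R₀ = 15.6000 + 6.9000 + 7.9200 + 3.0000 + 2.4000 + 1.0500 = 36.8700

36.870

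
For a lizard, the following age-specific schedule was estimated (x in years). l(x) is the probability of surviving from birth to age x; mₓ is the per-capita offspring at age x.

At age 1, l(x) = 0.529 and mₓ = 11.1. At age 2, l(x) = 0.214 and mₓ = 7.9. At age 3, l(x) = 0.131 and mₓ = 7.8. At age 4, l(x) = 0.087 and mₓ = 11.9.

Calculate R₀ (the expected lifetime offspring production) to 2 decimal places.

R₀ = Σ l(x) mₓ:
  age 1: 0.529 × 11.1 = 5.8719
  age 2: 0.214 × 7.9 = 1.6906
  age 3: 0.131 × 7.8 = 1.0218
  age 4: 0.087 × 11.9 = 1.0353
R₀ = 5.8719 + 1.6906 + 1.0218 + 1.0353 = 9.6196

9.62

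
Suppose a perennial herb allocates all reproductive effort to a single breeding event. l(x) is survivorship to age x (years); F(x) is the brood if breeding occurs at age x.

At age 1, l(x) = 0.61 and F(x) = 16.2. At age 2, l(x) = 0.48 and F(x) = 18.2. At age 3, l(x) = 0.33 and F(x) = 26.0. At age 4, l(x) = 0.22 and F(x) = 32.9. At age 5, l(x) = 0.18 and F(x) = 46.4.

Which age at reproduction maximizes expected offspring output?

1

Expected offspring if breeding at age x = l(x) × F(x):
  age 1: 0.61 × 16.2 = 9.882
  age 2: 0.48 × 18.2 = 8.736
  age 3: 0.33 × 26.0 = 8.580
  age 4: 0.22 × 32.9 = 7.238
  age 5: 0.18 × 46.4 = 8.352
Maximum at age 1 (9.882).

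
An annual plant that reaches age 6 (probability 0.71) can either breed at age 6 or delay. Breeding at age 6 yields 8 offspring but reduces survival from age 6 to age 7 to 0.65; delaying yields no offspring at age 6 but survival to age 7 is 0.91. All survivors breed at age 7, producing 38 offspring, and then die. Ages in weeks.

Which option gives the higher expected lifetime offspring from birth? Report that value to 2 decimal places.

breed at age 6: R₀ = 0.71 × (8 + 0.65 × 38) = 0.71 × 32.7000 = 23.2170
delay to age 7: R₀ = 0.71 × (0.91 × 38) = 0.71 × 34.5800 = 24.5518
Higher: delay to age 7 (24.5518).

24.55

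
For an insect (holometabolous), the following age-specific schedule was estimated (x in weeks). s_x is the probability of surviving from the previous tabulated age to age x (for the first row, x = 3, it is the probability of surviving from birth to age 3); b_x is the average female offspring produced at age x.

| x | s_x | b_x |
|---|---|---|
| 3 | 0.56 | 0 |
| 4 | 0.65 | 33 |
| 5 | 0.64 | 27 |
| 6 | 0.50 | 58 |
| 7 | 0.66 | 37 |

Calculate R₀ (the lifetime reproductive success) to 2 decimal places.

27.90

Survivorship from birth: l_x = s_3·s_4·…·s_x.
  l_3 = 0.56000
  l_4 = 0.36400
  l_5 = 0.23296
  l_6 = 0.11648
  l_7 = 0.07688
R₀ = Σ l_x b_x:
  age 3: 0.56000 × 0 = 0.0000
  age 4: 0.36400 × 33 = 12.0120
  age 5: 0.23296 × 27 = 6.2899
  age 6: 0.11648 × 58 = 6.7558
  age 7: 0.07688 × 37 = 2.8446
R₀ = 0.0000 + 12.0120 + 6.2899 + 6.7558 + 2.8446 = 27.9023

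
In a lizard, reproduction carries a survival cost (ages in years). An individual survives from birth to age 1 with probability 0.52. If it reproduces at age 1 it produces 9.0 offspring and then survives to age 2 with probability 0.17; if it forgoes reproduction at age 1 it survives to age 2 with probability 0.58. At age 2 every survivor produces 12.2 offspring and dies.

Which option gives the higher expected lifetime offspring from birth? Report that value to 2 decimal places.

breed at age 1: R₀ = 0.52 × (9.0 + 0.17 × 12.2) = 0.52 × 11.0740 = 5.7585
delay to age 2: R₀ = 0.52 × (0.58 × 12.2) = 0.52 × 7.0760 = 3.6795
Higher: breed at age 1 (5.7585).

5.76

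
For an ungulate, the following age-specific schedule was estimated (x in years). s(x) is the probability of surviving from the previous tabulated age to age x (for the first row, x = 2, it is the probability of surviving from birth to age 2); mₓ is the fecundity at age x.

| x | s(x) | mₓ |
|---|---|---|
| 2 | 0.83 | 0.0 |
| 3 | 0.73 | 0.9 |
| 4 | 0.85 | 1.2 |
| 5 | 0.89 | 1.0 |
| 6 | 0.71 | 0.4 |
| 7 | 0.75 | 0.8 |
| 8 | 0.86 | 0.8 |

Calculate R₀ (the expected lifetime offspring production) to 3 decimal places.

Survivorship from birth: l_x = s_2·s_3·…·s_x.
  l_2 = 0.83000
  l_3 = 0.60590
  l_4 = 0.51502
  l_5 = 0.45836
  l_6 = 0.32544
  l_7 = 0.24408
  l_8 = 0.20991
R₀ = Σ l_x mₓ:
  age 2: 0.83000 × 0.0 = 0.0000
  age 3: 0.60590 × 0.9 = 0.5453
  age 4: 0.51502 × 1.2 = 0.6180
  age 5: 0.45836 × 1.0 = 0.4584
  age 6: 0.32544 × 0.4 = 0.1302
  age 7: 0.24408 × 0.8 = 0.1953
  age 8: 0.20991 × 0.8 = 0.1679
R₀ = 0.0000 + 0.5453 + 0.6180 + 0.4584 + 0.1302 + 0.1953 + 0.1679 = 2.1151

2.115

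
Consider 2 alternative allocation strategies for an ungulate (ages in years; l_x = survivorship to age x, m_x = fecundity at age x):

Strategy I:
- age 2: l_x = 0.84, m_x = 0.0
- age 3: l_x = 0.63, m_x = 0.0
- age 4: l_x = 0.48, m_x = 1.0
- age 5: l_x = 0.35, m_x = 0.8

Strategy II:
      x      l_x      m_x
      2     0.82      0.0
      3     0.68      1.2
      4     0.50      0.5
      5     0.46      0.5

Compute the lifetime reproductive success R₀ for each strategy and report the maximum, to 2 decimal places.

1.30

Strategy I: R₀ = 0.84×0.0 + 0.63×0.0 + 0.48×1.0 + 0.35×0.8 = 0.7600
Strategy II: R₀ = 0.82×0.0 + 0.68×1.2 + 0.50×0.5 + 0.46×0.5 = 1.2960
Highest R₀: strategy II with 1.2960.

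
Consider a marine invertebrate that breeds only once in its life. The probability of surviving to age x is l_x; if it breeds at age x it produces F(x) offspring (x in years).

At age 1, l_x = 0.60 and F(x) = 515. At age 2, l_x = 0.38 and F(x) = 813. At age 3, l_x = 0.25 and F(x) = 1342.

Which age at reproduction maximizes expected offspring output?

3

Expected offspring if breeding at age x = l_x × F(x):
  age 1: 0.60 × 515 = 309.000
  age 2: 0.38 × 813 = 308.940
  age 3: 0.25 × 1342 = 335.500
Maximum at age 3 (335.500).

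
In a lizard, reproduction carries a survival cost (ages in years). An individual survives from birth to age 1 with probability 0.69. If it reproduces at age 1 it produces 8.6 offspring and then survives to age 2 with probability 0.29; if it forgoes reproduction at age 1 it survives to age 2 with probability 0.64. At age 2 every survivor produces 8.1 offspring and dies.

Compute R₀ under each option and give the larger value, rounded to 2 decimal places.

7.55

breed at age 1: R₀ = 0.69 × (8.6 + 0.29 × 8.1) = 0.69 × 10.9490 = 7.5548
delay to age 2: R₀ = 0.69 × (0.64 × 8.1) = 0.69 × 5.1840 = 3.5770
Higher: breed at age 1 (7.5548).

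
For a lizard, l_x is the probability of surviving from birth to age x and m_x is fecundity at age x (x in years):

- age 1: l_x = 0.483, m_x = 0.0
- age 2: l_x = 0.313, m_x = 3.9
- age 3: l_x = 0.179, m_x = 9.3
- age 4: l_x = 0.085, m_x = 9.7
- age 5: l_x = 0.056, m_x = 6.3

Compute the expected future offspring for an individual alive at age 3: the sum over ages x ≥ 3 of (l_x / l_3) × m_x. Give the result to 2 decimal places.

15.88

l_3 = 0.179. Conditional survival from age 3 to x is l_x / l_3.
  x=3: (0.179/0.179) × 9.3 = 9.3000
  x=4: (0.085/0.179) × 9.7 = 4.6061
  x=5: (0.056/0.179) × 6.3 = 1.9709
Sum = 9.3000 + 4.6061 + 1.9709 = 15.8771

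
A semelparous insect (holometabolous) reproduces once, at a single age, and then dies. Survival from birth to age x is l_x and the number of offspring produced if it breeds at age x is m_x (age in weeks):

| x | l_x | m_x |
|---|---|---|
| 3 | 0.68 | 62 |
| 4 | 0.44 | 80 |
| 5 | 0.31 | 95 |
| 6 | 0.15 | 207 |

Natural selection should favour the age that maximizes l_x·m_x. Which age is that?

3

Expected offspring if breeding at age x = l_x × m_x:
  age 3: 0.68 × 62 = 42.160
  age 4: 0.44 × 80 = 35.200
  age 5: 0.31 × 95 = 29.450
  age 6: 0.15 × 207 = 31.050
Maximum at age 3 (42.160).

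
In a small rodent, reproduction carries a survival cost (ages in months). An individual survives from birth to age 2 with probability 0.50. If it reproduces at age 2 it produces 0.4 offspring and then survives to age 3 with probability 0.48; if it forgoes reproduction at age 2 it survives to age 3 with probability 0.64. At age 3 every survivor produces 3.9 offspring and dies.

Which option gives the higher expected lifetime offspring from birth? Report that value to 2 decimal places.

1.25

breed at age 2: R₀ = 0.50 × (0.4 + 0.48 × 3.9) = 0.50 × 2.2720 = 1.1360
delay to age 3: R₀ = 0.50 × (0.64 × 3.9) = 0.50 × 2.4960 = 1.2480
Higher: delay to age 3 (1.2480).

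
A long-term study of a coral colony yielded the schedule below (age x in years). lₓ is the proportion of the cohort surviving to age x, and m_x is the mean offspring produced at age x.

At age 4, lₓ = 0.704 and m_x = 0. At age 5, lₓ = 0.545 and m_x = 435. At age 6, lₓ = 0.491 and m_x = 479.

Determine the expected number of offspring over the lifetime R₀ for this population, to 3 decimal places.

R₀ = Σ lₓ m_x:
  age 4: 0.704 × 0 = 0.0000
  age 5: 0.545 × 435 = 237.0750
  age 6: 0.491 × 479 = 235.1890
R₀ = 0.0000 + 237.0750 + 235.1890 = 472.2640

472.264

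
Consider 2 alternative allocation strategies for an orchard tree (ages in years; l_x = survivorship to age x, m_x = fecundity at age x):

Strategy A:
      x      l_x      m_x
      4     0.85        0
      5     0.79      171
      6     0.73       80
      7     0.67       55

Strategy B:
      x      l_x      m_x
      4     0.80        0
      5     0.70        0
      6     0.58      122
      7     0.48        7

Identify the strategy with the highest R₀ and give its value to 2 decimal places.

Strategy A: R₀ = 0.85×0 + 0.79×171 + 0.73×80 + 0.67×55 = 230.3400
Strategy B: R₀ = 0.80×0 + 0.70×0 + 0.58×122 + 0.48×7 = 74.1200
Highest R₀: strategy A with 230.3400.

230.34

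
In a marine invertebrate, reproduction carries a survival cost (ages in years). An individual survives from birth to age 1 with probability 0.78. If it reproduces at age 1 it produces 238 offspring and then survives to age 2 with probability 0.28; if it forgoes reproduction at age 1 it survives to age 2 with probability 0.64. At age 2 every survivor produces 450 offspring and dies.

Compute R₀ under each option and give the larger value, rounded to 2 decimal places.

breed at age 1: R₀ = 0.78 × (238 + 0.28 × 450) = 0.78 × 364.0000 = 283.9200
delay to age 2: R₀ = 0.78 × (0.64 × 450) = 0.78 × 288.0000 = 224.6400
Higher: breed at age 1 (283.9200).

283.92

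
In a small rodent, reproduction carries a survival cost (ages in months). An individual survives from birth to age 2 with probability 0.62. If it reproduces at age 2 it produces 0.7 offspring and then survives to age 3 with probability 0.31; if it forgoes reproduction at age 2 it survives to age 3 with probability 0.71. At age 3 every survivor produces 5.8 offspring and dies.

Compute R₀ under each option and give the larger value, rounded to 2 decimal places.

2.55

breed at age 2: R₀ = 0.62 × (0.7 + 0.31 × 5.8) = 0.62 × 2.4980 = 1.5488
delay to age 3: R₀ = 0.62 × (0.71 × 5.8) = 0.62 × 4.1180 = 2.5532
Higher: delay to age 3 (2.5532).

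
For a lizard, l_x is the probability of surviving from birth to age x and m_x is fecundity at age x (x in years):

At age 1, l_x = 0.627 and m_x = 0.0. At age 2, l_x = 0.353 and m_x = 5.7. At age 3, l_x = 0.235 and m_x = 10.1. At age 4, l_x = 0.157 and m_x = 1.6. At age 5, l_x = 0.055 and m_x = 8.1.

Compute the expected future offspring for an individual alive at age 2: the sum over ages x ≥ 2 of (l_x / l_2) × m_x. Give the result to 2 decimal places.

l_2 = 0.353. Conditional survival from age 2 to x is l_x / l_2.
  x=2: (0.353/0.353) × 5.7 = 5.7000
  x=3: (0.235/0.353) × 10.1 = 6.7238
  x=4: (0.157/0.353) × 1.6 = 0.7116
  x=5: (0.055/0.353) × 8.1 = 1.2620
Sum = 5.7000 + 6.7238 + 0.7116 + 1.2620 = 14.3975

14.40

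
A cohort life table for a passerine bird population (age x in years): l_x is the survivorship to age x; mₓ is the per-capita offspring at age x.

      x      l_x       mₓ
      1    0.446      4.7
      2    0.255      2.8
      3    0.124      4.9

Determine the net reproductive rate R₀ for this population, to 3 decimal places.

3.418

R₀ = Σ l_x mₓ:
  age 1: 0.446 × 4.7 = 2.0962
  age 2: 0.255 × 2.8 = 0.7140
  age 3: 0.124 × 4.9 = 0.6076
R₀ = 2.0962 + 0.7140 + 0.6076 = 3.4178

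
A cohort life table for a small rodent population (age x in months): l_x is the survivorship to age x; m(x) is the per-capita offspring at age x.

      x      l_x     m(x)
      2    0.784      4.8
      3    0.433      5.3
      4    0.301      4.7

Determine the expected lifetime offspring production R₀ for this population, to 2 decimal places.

7.47

R₀ = Σ l_x m(x):
  age 2: 0.784 × 4.8 = 3.7632
  age 3: 0.433 × 5.3 = 2.2949
  age 4: 0.301 × 4.7 = 1.4147
R₀ = 3.7632 + 2.2949 + 1.4147 = 7.4728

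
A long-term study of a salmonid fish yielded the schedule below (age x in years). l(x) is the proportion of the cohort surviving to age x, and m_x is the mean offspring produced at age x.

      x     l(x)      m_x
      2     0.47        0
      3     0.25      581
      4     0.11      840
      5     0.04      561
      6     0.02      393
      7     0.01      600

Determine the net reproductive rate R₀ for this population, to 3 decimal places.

R₀ = Σ l(x) m_x:
  age 2: 0.47 × 0 = 0.0000
  age 3: 0.25 × 581 = 145.2500
  age 4: 0.11 × 840 = 92.4000
  age 5: 0.04 × 561 = 22.4400
  age 6: 0.02 × 393 = 7.8600
  age 7: 0.01 × 600 = 6.0000
R₀ = 0.0000 + 145.2500 + 92.4000 + 22.4400 + 7.8600 + 6.0000 = 273.9500

273.950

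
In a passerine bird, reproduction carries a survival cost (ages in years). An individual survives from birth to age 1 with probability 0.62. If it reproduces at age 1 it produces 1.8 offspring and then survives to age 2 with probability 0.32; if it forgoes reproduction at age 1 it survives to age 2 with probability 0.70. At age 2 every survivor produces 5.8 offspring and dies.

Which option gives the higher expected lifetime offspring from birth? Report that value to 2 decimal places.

breed at age 1: R₀ = 0.62 × (1.8 + 0.32 × 5.8) = 0.62 × 3.6560 = 2.2667
delay to age 2: R₀ = 0.62 × (0.70 × 5.8) = 0.62 × 4.0600 = 2.5172
Higher: delay to age 2 (2.5172).

2.52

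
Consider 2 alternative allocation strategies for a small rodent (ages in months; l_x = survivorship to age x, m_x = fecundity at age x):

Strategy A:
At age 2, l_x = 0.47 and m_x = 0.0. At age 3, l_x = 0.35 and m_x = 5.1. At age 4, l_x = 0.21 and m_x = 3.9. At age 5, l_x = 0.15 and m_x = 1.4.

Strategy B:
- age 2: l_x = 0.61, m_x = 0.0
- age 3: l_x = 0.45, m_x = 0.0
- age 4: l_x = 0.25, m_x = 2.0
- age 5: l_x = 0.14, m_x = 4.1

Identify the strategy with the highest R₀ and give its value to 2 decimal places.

2.81

Strategy A: R₀ = 0.47×0.0 + 0.35×5.1 + 0.21×3.9 + 0.15×1.4 = 2.8140
Strategy B: R₀ = 0.61×0.0 + 0.45×0.0 + 0.25×2.0 + 0.14×4.1 = 1.0740
Highest R₀: strategy A with 2.8140.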